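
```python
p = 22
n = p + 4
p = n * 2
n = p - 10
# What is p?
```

Answer: 52

Derivation:
Trace (tracking p):
p = 22  # -> p = 22
n = p + 4  # -> n = 26
p = n * 2  # -> p = 52
n = p - 10  # -> n = 42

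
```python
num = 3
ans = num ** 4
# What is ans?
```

Answer: 81

Derivation:
Trace (tracking ans):
num = 3  # -> num = 3
ans = num ** 4  # -> ans = 81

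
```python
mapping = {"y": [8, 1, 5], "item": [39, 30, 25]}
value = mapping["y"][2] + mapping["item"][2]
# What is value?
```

Trace (tracking value):
mapping = {'y': [8, 1, 5], 'item': [39, 30, 25]}  # -> mapping = {'y': [8, 1, 5], 'item': [39, 30, 25]}
value = mapping['y'][2] + mapping['item'][2]  # -> value = 30

Answer: 30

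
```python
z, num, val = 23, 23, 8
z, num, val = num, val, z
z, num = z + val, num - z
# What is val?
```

Trace (tracking val):
z, num, val = (23, 23, 8)  # -> z = 23, num = 23, val = 8
z, num, val = (num, val, z)  # -> z = 23, num = 8, val = 23
z, num = (z + val, num - z)  # -> z = 46, num = -15

Answer: 23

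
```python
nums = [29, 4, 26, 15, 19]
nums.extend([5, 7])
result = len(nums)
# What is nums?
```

Trace (tracking nums):
nums = [29, 4, 26, 15, 19]  # -> nums = [29, 4, 26, 15, 19]
nums.extend([5, 7])  # -> nums = [29, 4, 26, 15, 19, 5, 7]
result = len(nums)  # -> result = 7

Answer: [29, 4, 26, 15, 19, 5, 7]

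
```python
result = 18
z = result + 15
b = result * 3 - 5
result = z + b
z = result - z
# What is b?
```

Answer: 49

Derivation:
Trace (tracking b):
result = 18  # -> result = 18
z = result + 15  # -> z = 33
b = result * 3 - 5  # -> b = 49
result = z + b  # -> result = 82
z = result - z  # -> z = 49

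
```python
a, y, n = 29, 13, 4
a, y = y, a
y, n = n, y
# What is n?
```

Trace (tracking n):
a, y, n = (29, 13, 4)  # -> a = 29, y = 13, n = 4
a, y = (y, a)  # -> a = 13, y = 29
y, n = (n, y)  # -> y = 4, n = 29

Answer: 29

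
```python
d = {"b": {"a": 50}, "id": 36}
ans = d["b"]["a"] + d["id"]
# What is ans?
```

Answer: 86

Derivation:
Trace (tracking ans):
d = {'b': {'a': 50}, 'id': 36}  # -> d = {'b': {'a': 50}, 'id': 36}
ans = d['b']['a'] + d['id']  # -> ans = 86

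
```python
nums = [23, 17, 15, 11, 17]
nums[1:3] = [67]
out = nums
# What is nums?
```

Trace (tracking nums):
nums = [23, 17, 15, 11, 17]  # -> nums = [23, 17, 15, 11, 17]
nums[1:3] = [67]  # -> nums = [23, 67, 11, 17]
out = nums  # -> out = [23, 67, 11, 17]

Answer: [23, 67, 11, 17]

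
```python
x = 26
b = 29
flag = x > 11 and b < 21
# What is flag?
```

Trace (tracking flag):
x = 26  # -> x = 26
b = 29  # -> b = 29
flag = x > 11 and b < 21  # -> flag = False

Answer: False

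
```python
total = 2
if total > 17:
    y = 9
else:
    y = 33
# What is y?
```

Trace (tracking y):
total = 2  # -> total = 2
if total > 17:  # condition is False
else:
    y = 33  # -> y = 33

Answer: 33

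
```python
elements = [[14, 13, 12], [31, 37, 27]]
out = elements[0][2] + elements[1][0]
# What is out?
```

Trace (tracking out):
elements = [[14, 13, 12], [31, 37, 27]]  # -> elements = [[14, 13, 12], [31, 37, 27]]
out = elements[0][2] + elements[1][0]  # -> out = 43

Answer: 43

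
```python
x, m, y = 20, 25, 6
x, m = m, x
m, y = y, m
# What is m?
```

Answer: 6

Derivation:
Trace (tracking m):
x, m, y = (20, 25, 6)  # -> x = 20, m = 25, y = 6
x, m = (m, x)  # -> x = 25, m = 20
m, y = (y, m)  # -> m = 6, y = 20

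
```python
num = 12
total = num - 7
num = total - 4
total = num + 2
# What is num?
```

Trace (tracking num):
num = 12  # -> num = 12
total = num - 7  # -> total = 5
num = total - 4  # -> num = 1
total = num + 2  # -> total = 3

Answer: 1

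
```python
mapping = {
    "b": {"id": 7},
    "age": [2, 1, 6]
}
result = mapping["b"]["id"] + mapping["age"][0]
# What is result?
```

Trace (tracking result):
mapping = {'b': {'id': 7}, 'age': [2, 1, 6]}  # -> mapping = {'b': {'id': 7}, 'age': [2, 1, 6]}
result = mapping['b']['id'] + mapping['age'][0]  # -> result = 9

Answer: 9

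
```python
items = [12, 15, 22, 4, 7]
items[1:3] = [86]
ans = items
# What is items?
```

Trace (tracking items):
items = [12, 15, 22, 4, 7]  # -> items = [12, 15, 22, 4, 7]
items[1:3] = [86]  # -> items = [12, 86, 4, 7]
ans = items  # -> ans = [12, 86, 4, 7]

Answer: [12, 86, 4, 7]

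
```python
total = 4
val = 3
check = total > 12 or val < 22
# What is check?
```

Trace (tracking check):
total = 4  # -> total = 4
val = 3  # -> val = 3
check = total > 12 or val < 22  # -> check = True

Answer: True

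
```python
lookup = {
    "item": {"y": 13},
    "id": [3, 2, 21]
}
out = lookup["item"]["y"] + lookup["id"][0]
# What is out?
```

Trace (tracking out):
lookup = {'item': {'y': 13}, 'id': [3, 2, 21]}  # -> lookup = {'item': {'y': 13}, 'id': [3, 2, 21]}
out = lookup['item']['y'] + lookup['id'][0]  # -> out = 16

Answer: 16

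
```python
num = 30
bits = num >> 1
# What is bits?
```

Answer: 15

Derivation:
Trace (tracking bits):
num = 30  # -> num = 30
bits = num >> 1  # -> bits = 15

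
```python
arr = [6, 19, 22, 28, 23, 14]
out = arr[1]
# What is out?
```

Trace (tracking out):
arr = [6, 19, 22, 28, 23, 14]  # -> arr = [6, 19, 22, 28, 23, 14]
out = arr[1]  # -> out = 19

Answer: 19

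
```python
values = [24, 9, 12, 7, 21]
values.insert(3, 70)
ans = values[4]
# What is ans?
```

Answer: 7

Derivation:
Trace (tracking ans):
values = [24, 9, 12, 7, 21]  # -> values = [24, 9, 12, 7, 21]
values.insert(3, 70)  # -> values = [24, 9, 12, 70, 7, 21]
ans = values[4]  # -> ans = 7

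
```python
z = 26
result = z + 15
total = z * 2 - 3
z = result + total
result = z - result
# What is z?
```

Answer: 90

Derivation:
Trace (tracking z):
z = 26  # -> z = 26
result = z + 15  # -> result = 41
total = z * 2 - 3  # -> total = 49
z = result + total  # -> z = 90
result = z - result  # -> result = 49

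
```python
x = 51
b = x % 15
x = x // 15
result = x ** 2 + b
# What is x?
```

Answer: 3

Derivation:
Trace (tracking x):
x = 51  # -> x = 51
b = x % 15  # -> b = 6
x = x // 15  # -> x = 3
result = x ** 2 + b  # -> result = 15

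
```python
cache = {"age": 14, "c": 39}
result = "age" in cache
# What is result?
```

Answer: True

Derivation:
Trace (tracking result):
cache = {'age': 14, 'c': 39}  # -> cache = {'age': 14, 'c': 39}
result = 'age' in cache  # -> result = True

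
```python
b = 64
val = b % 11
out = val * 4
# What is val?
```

Trace (tracking val):
b = 64  # -> b = 64
val = b % 11  # -> val = 9
out = val * 4  # -> out = 36

Answer: 9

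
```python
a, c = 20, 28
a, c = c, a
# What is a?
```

Trace (tracking a):
a, c = (20, 28)  # -> a = 20, c = 28
a, c = (c, a)  # -> a = 28, c = 20

Answer: 28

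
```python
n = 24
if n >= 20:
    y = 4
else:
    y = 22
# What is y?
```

Trace (tracking y):
n = 24  # -> n = 24
if n >= 20:  # condition is True
    y = 4  # -> y = 4

Answer: 4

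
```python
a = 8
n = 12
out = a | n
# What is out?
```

Answer: 12

Derivation:
Trace (tracking out):
a = 8  # -> a = 8
n = 12  # -> n = 12
out = a | n  # -> out = 12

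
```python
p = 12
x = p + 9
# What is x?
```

Trace (tracking x):
p = 12  # -> p = 12
x = p + 9  # -> x = 21

Answer: 21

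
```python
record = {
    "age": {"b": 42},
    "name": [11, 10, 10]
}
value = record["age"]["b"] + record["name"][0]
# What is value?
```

Trace (tracking value):
record = {'age': {'b': 42}, 'name': [11, 10, 10]}  # -> record = {'age': {'b': 42}, 'name': [11, 10, 10]}
value = record['age']['b'] + record['name'][0]  # -> value = 53

Answer: 53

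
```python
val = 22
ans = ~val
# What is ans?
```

Trace (tracking ans):
val = 22  # -> val = 22
ans = ~val  # -> ans = -23

Answer: -23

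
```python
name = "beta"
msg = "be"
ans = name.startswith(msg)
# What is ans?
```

Answer: True

Derivation:
Trace (tracking ans):
name = 'beta'  # -> name = 'beta'
msg = 'be'  # -> msg = 'be'
ans = name.startswith(msg)  # -> ans = True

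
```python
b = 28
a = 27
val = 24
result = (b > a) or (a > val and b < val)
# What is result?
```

Trace (tracking result):
b = 28  # -> b = 28
a = 27  # -> a = 27
val = 24  # -> val = 24
result = b > a or (a > val and b < val)  # -> result = True

Answer: True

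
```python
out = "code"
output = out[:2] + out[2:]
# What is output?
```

Trace (tracking output):
out = 'code'  # -> out = 'code'
output = out[:2] + out[2:]  # -> output = 'code'

Answer: 'code'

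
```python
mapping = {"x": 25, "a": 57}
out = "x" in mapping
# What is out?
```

Answer: True

Derivation:
Trace (tracking out):
mapping = {'x': 25, 'a': 57}  # -> mapping = {'x': 25, 'a': 57}
out = 'x' in mapping  # -> out = True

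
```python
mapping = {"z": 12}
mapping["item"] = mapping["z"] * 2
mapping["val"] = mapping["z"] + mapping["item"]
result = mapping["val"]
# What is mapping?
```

Trace (tracking mapping):
mapping = {'z': 12}  # -> mapping = {'z': 12}
mapping['item'] = mapping['z'] * 2  # -> mapping = {'z': 12, 'item': 24}
mapping['val'] = mapping['z'] + mapping['item']  # -> mapping = {'z': 12, 'item': 24, 'val': 36}
result = mapping['val']  # -> result = 36

Answer: {'z': 12, 'item': 24, 'val': 36}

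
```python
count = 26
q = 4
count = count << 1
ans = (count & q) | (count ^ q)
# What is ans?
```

Answer: 52

Derivation:
Trace (tracking ans):
count = 26  # -> count = 26
q = 4  # -> q = 4
count = count << 1  # -> count = 52
ans = count & q | count ^ q  # -> ans = 52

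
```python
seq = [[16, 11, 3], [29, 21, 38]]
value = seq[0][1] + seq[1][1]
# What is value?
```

Answer: 32

Derivation:
Trace (tracking value):
seq = [[16, 11, 3], [29, 21, 38]]  # -> seq = [[16, 11, 3], [29, 21, 38]]
value = seq[0][1] + seq[1][1]  # -> value = 32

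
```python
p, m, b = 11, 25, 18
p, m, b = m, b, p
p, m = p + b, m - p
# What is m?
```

Answer: -7

Derivation:
Trace (tracking m):
p, m, b = (11, 25, 18)  # -> p = 11, m = 25, b = 18
p, m, b = (m, b, p)  # -> p = 25, m = 18, b = 11
p, m = (p + b, m - p)  # -> p = 36, m = -7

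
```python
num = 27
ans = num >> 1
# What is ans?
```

Answer: 13

Derivation:
Trace (tracking ans):
num = 27  # -> num = 27
ans = num >> 1  # -> ans = 13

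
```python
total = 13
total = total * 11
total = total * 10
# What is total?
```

Answer: 1430

Derivation:
Trace (tracking total):
total = 13  # -> total = 13
total = total * 11  # -> total = 143
total = total * 10  # -> total = 1430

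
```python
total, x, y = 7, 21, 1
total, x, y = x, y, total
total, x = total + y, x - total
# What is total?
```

Trace (tracking total):
total, x, y = (7, 21, 1)  # -> total = 7, x = 21, y = 1
total, x, y = (x, y, total)  # -> total = 21, x = 1, y = 7
total, x = (total + y, x - total)  # -> total = 28, x = -20

Answer: 28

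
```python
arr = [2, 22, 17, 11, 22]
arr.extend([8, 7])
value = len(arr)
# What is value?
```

Answer: 7

Derivation:
Trace (tracking value):
arr = [2, 22, 17, 11, 22]  # -> arr = [2, 22, 17, 11, 22]
arr.extend([8, 7])  # -> arr = [2, 22, 17, 11, 22, 8, 7]
value = len(arr)  # -> value = 7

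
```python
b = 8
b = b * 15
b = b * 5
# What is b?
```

Trace (tracking b):
b = 8  # -> b = 8
b = b * 15  # -> b = 120
b = b * 5  # -> b = 600

Answer: 600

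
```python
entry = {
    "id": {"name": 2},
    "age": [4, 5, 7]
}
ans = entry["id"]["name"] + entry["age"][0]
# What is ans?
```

Trace (tracking ans):
entry = {'id': {'name': 2}, 'age': [4, 5, 7]}  # -> entry = {'id': {'name': 2}, 'age': [4, 5, 7]}
ans = entry['id']['name'] + entry['age'][0]  # -> ans = 6

Answer: 6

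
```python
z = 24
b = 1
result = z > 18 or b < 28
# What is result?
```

Trace (tracking result):
z = 24  # -> z = 24
b = 1  # -> b = 1
result = z > 18 or b < 28  # -> result = True

Answer: True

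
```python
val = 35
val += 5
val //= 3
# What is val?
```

Answer: 13

Derivation:
Trace (tracking val):
val = 35  # -> val = 35
val += 5  # -> val = 40
val //= 3  # -> val = 13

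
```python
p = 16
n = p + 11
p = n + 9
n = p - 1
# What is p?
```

Answer: 36

Derivation:
Trace (tracking p):
p = 16  # -> p = 16
n = p + 11  # -> n = 27
p = n + 9  # -> p = 36
n = p - 1  # -> n = 35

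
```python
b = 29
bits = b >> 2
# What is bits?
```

Trace (tracking bits):
b = 29  # -> b = 29
bits = b >> 2  # -> bits = 7

Answer: 7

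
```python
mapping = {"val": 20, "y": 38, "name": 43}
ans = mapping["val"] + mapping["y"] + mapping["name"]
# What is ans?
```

Trace (tracking ans):
mapping = {'val': 20, 'y': 38, 'name': 43}  # -> mapping = {'val': 20, 'y': 38, 'name': 43}
ans = mapping['val'] + mapping['y'] + mapping['name']  # -> ans = 101

Answer: 101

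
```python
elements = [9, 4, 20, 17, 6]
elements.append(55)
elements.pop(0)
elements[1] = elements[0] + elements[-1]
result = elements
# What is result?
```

Answer: [4, 59, 17, 6, 55]

Derivation:
Trace (tracking result):
elements = [9, 4, 20, 17, 6]  # -> elements = [9, 4, 20, 17, 6]
elements.append(55)  # -> elements = [9, 4, 20, 17, 6, 55]
elements.pop(0)  # -> elements = [4, 20, 17, 6, 55]
elements[1] = elements[0] + elements[-1]  # -> elements = [4, 59, 17, 6, 55]
result = elements  # -> result = [4, 59, 17, 6, 55]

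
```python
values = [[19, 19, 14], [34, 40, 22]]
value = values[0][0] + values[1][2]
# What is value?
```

Trace (tracking value):
values = [[19, 19, 14], [34, 40, 22]]  # -> values = [[19, 19, 14], [34, 40, 22]]
value = values[0][0] + values[1][2]  # -> value = 41

Answer: 41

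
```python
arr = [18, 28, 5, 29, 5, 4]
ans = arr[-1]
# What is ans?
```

Trace (tracking ans):
arr = [18, 28, 5, 29, 5, 4]  # -> arr = [18, 28, 5, 29, 5, 4]
ans = arr[-1]  # -> ans = 4

Answer: 4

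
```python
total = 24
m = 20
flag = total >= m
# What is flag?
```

Answer: True

Derivation:
Trace (tracking flag):
total = 24  # -> total = 24
m = 20  # -> m = 20
flag = total >= m  # -> flag = True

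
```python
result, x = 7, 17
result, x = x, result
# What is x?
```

Trace (tracking x):
result, x = (7, 17)  # -> result = 7, x = 17
result, x = (x, result)  # -> result = 17, x = 7

Answer: 7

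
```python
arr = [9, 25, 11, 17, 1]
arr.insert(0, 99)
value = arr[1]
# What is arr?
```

Answer: [99, 9, 25, 11, 17, 1]

Derivation:
Trace (tracking arr):
arr = [9, 25, 11, 17, 1]  # -> arr = [9, 25, 11, 17, 1]
arr.insert(0, 99)  # -> arr = [99, 9, 25, 11, 17, 1]
value = arr[1]  # -> value = 9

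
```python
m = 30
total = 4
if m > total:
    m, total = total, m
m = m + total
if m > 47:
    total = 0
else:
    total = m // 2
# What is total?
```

Answer: 17

Derivation:
Trace (tracking total):
m = 30  # -> m = 30
total = 4  # -> total = 4
if m > total:  # condition is True
    m, total = (total, m)  # -> m = 4, total = 30
m = m + total  # -> m = 34
if m > 47:  # condition is False
else:
    total = m // 2  # -> total = 17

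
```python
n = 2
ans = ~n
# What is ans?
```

Answer: -3

Derivation:
Trace (tracking ans):
n = 2  # -> n = 2
ans = ~n  # -> ans = -3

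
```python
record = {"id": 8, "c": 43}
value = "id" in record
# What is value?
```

Trace (tracking value):
record = {'id': 8, 'c': 43}  # -> record = {'id': 8, 'c': 43}
value = 'id' in record  # -> value = True

Answer: True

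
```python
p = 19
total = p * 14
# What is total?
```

Trace (tracking total):
p = 19  # -> p = 19
total = p * 14  # -> total = 266

Answer: 266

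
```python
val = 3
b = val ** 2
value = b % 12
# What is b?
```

Answer: 9

Derivation:
Trace (tracking b):
val = 3  # -> val = 3
b = val ** 2  # -> b = 9
value = b % 12  # -> value = 9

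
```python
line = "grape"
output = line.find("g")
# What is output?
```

Answer: 0

Derivation:
Trace (tracking output):
line = 'grape'  # -> line = 'grape'
output = line.find('g')  # -> output = 0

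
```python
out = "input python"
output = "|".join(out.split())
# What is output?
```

Answer: 'input|python'

Derivation:
Trace (tracking output):
out = 'input python'  # -> out = 'input python'
output = '|'.join(out.split())  # -> output = 'input|python'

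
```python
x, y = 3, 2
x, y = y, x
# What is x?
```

Trace (tracking x):
x, y = (3, 2)  # -> x = 3, y = 2
x, y = (y, x)  # -> x = 2, y = 3

Answer: 2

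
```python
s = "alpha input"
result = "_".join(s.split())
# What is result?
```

Trace (tracking result):
s = 'alpha input'  # -> s = 'alpha input'
result = '_'.join(s.split())  # -> result = 'alpha_input'

Answer: 'alpha_input'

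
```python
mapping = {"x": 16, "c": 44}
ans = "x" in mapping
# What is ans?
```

Trace (tracking ans):
mapping = {'x': 16, 'c': 44}  # -> mapping = {'x': 16, 'c': 44}
ans = 'x' in mapping  # -> ans = True

Answer: True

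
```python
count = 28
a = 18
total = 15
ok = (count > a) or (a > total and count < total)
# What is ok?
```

Answer: True

Derivation:
Trace (tracking ok):
count = 28  # -> count = 28
a = 18  # -> a = 18
total = 15  # -> total = 15
ok = count > a or (a > total and count < total)  # -> ok = True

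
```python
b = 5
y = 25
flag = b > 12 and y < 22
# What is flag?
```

Answer: False

Derivation:
Trace (tracking flag):
b = 5  # -> b = 5
y = 25  # -> y = 25
flag = b > 12 and y < 22  # -> flag = False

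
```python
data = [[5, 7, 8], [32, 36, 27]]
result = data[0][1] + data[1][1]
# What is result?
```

Trace (tracking result):
data = [[5, 7, 8], [32, 36, 27]]  # -> data = [[5, 7, 8], [32, 36, 27]]
result = data[0][1] + data[1][1]  # -> result = 43

Answer: 43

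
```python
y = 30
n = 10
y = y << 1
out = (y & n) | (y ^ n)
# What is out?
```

Answer: 62

Derivation:
Trace (tracking out):
y = 30  # -> y = 30
n = 10  # -> n = 10
y = y << 1  # -> y = 60
out = y & n | y ^ n  # -> out = 62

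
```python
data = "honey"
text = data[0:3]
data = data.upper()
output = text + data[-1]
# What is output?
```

Answer: 'honY'

Derivation:
Trace (tracking output):
data = 'honey'  # -> data = 'honey'
text = data[0:3]  # -> text = 'hon'
data = data.upper()  # -> data = 'HONEY'
output = text + data[-1]  # -> output = 'honY'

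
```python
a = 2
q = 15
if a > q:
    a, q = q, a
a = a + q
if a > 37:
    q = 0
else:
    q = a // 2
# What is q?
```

Answer: 8

Derivation:
Trace (tracking q):
a = 2  # -> a = 2
q = 15  # -> q = 15
if a > q:  # condition is False
a = a + q  # -> a = 17
if a > 37:  # condition is False
else:
    q = a // 2  # -> q = 8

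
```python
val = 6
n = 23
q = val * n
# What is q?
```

Answer: 138

Derivation:
Trace (tracking q):
val = 6  # -> val = 6
n = 23  # -> n = 23
q = val * n  # -> q = 138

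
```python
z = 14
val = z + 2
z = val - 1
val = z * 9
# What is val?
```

Answer: 135

Derivation:
Trace (tracking val):
z = 14  # -> z = 14
val = z + 2  # -> val = 16
z = val - 1  # -> z = 15
val = z * 9  # -> val = 135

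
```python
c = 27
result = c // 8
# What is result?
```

Answer: 3

Derivation:
Trace (tracking result):
c = 27  # -> c = 27
result = c // 8  # -> result = 3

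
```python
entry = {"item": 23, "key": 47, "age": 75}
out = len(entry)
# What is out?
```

Answer: 3

Derivation:
Trace (tracking out):
entry = {'item': 23, 'key': 47, 'age': 75}  # -> entry = {'item': 23, 'key': 47, 'age': 75}
out = len(entry)  # -> out = 3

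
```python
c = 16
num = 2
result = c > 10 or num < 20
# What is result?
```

Answer: True

Derivation:
Trace (tracking result):
c = 16  # -> c = 16
num = 2  # -> num = 2
result = c > 10 or num < 20  # -> result = True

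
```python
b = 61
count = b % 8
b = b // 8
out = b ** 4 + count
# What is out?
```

Trace (tracking out):
b = 61  # -> b = 61
count = b % 8  # -> count = 5
b = b // 8  # -> b = 7
out = b ** 4 + count  # -> out = 2406

Answer: 2406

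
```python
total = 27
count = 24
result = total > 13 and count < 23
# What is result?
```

Trace (tracking result):
total = 27  # -> total = 27
count = 24  # -> count = 24
result = total > 13 and count < 23  # -> result = False

Answer: False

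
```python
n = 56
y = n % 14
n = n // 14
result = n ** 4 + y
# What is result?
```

Trace (tracking result):
n = 56  # -> n = 56
y = n % 14  # -> y = 0
n = n // 14  # -> n = 4
result = n ** 4 + y  # -> result = 256

Answer: 256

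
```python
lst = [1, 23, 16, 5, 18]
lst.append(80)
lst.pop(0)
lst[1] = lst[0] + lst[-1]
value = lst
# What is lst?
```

Trace (tracking lst):
lst = [1, 23, 16, 5, 18]  # -> lst = [1, 23, 16, 5, 18]
lst.append(80)  # -> lst = [1, 23, 16, 5, 18, 80]
lst.pop(0)  # -> lst = [23, 16, 5, 18, 80]
lst[1] = lst[0] + lst[-1]  # -> lst = [23, 103, 5, 18, 80]
value = lst  # -> value = [23, 103, 5, 18, 80]

Answer: [23, 103, 5, 18, 80]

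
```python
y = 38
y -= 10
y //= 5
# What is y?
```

Trace (tracking y):
y = 38  # -> y = 38
y -= 10  # -> y = 28
y //= 5  # -> y = 5

Answer: 5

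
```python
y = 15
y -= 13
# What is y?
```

Trace (tracking y):
y = 15  # -> y = 15
y -= 13  # -> y = 2

Answer: 2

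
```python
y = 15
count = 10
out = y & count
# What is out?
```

Trace (tracking out):
y = 15  # -> y = 15
count = 10  # -> count = 10
out = y & count  # -> out = 10

Answer: 10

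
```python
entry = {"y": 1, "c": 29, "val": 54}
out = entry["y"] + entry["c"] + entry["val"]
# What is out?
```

Trace (tracking out):
entry = {'y': 1, 'c': 29, 'val': 54}  # -> entry = {'y': 1, 'c': 29, 'val': 54}
out = entry['y'] + entry['c'] + entry['val']  # -> out = 84

Answer: 84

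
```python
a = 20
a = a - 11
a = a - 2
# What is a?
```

Answer: 7

Derivation:
Trace (tracking a):
a = 20  # -> a = 20
a = a - 11  # -> a = 9
a = a - 2  # -> a = 7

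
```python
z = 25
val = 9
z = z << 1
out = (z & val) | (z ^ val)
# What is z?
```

Answer: 50

Derivation:
Trace (tracking z):
z = 25  # -> z = 25
val = 9  # -> val = 9
z = z << 1  # -> z = 50
out = z & val | z ^ val  # -> out = 59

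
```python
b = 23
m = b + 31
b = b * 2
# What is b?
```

Trace (tracking b):
b = 23  # -> b = 23
m = b + 31  # -> m = 54
b = b * 2  # -> b = 46

Answer: 46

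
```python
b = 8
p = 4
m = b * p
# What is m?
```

Answer: 32

Derivation:
Trace (tracking m):
b = 8  # -> b = 8
p = 4  # -> p = 4
m = b * p  # -> m = 32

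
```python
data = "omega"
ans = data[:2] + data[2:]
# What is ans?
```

Answer: 'omega'

Derivation:
Trace (tracking ans):
data = 'omega'  # -> data = 'omega'
ans = data[:2] + data[2:]  # -> ans = 'omega'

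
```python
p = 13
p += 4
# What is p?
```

Answer: 17

Derivation:
Trace (tracking p):
p = 13  # -> p = 13
p += 4  # -> p = 17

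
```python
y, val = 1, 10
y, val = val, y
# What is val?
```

Trace (tracking val):
y, val = (1, 10)  # -> y = 1, val = 10
y, val = (val, y)  # -> y = 10, val = 1

Answer: 1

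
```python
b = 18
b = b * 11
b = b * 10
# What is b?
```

Trace (tracking b):
b = 18  # -> b = 18
b = b * 11  # -> b = 198
b = b * 10  # -> b = 1980

Answer: 1980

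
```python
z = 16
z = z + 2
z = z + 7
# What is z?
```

Answer: 25

Derivation:
Trace (tracking z):
z = 16  # -> z = 16
z = z + 2  # -> z = 18
z = z + 7  # -> z = 25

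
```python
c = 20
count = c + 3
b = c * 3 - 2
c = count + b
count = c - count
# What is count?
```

Trace (tracking count):
c = 20  # -> c = 20
count = c + 3  # -> count = 23
b = c * 3 - 2  # -> b = 58
c = count + b  # -> c = 81
count = c - count  # -> count = 58

Answer: 58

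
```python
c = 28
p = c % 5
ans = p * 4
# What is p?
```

Answer: 3

Derivation:
Trace (tracking p):
c = 28  # -> c = 28
p = c % 5  # -> p = 3
ans = p * 4  # -> ans = 12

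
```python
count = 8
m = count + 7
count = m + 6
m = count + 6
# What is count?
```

Answer: 21

Derivation:
Trace (tracking count):
count = 8  # -> count = 8
m = count + 7  # -> m = 15
count = m + 6  # -> count = 21
m = count + 6  # -> m = 27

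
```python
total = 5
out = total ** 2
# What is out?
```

Trace (tracking out):
total = 5  # -> total = 5
out = total ** 2  # -> out = 25

Answer: 25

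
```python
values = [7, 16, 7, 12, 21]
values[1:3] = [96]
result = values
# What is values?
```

Answer: [7, 96, 12, 21]

Derivation:
Trace (tracking values):
values = [7, 16, 7, 12, 21]  # -> values = [7, 16, 7, 12, 21]
values[1:3] = [96]  # -> values = [7, 96, 12, 21]
result = values  # -> result = [7, 96, 12, 21]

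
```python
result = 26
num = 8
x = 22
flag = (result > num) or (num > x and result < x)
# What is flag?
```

Trace (tracking flag):
result = 26  # -> result = 26
num = 8  # -> num = 8
x = 22  # -> x = 22
flag = result > num or (num > x and result < x)  # -> flag = True

Answer: True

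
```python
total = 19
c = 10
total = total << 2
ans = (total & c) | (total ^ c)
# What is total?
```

Trace (tracking total):
total = 19  # -> total = 19
c = 10  # -> c = 10
total = total << 2  # -> total = 76
ans = total & c | total ^ c  # -> ans = 78

Answer: 76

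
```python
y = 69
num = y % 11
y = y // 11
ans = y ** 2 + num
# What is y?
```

Answer: 6

Derivation:
Trace (tracking y):
y = 69  # -> y = 69
num = y % 11  # -> num = 3
y = y // 11  # -> y = 6
ans = y ** 2 + num  # -> ans = 39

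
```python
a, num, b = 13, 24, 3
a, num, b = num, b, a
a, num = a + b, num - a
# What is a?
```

Answer: 37

Derivation:
Trace (tracking a):
a, num, b = (13, 24, 3)  # -> a = 13, num = 24, b = 3
a, num, b = (num, b, a)  # -> a = 24, num = 3, b = 13
a, num = (a + b, num - a)  # -> a = 37, num = -21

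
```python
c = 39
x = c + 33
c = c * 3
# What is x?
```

Trace (tracking x):
c = 39  # -> c = 39
x = c + 33  # -> x = 72
c = c * 3  # -> c = 117

Answer: 72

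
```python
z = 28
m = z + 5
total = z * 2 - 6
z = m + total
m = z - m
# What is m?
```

Answer: 50

Derivation:
Trace (tracking m):
z = 28  # -> z = 28
m = z + 5  # -> m = 33
total = z * 2 - 6  # -> total = 50
z = m + total  # -> z = 83
m = z - m  # -> m = 50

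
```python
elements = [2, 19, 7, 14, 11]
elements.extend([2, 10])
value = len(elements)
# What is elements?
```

Answer: [2, 19, 7, 14, 11, 2, 10]

Derivation:
Trace (tracking elements):
elements = [2, 19, 7, 14, 11]  # -> elements = [2, 19, 7, 14, 11]
elements.extend([2, 10])  # -> elements = [2, 19, 7, 14, 11, 2, 10]
value = len(elements)  # -> value = 7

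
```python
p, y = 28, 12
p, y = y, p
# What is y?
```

Answer: 28

Derivation:
Trace (tracking y):
p, y = (28, 12)  # -> p = 28, y = 12
p, y = (y, p)  # -> p = 12, y = 28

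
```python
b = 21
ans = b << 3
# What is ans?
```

Answer: 168

Derivation:
Trace (tracking ans):
b = 21  # -> b = 21
ans = b << 3  # -> ans = 168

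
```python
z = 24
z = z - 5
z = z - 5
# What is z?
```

Trace (tracking z):
z = 24  # -> z = 24
z = z - 5  # -> z = 19
z = z - 5  # -> z = 14

Answer: 14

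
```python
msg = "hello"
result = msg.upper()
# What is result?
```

Trace (tracking result):
msg = 'hello'  # -> msg = 'hello'
result = msg.upper()  # -> result = 'HELLO'

Answer: 'HELLO'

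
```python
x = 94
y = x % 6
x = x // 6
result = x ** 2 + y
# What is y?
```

Answer: 4

Derivation:
Trace (tracking y):
x = 94  # -> x = 94
y = x % 6  # -> y = 4
x = x // 6  # -> x = 15
result = x ** 2 + y  # -> result = 229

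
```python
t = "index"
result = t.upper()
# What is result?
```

Answer: 'INDEX'

Derivation:
Trace (tracking result):
t = 'index'  # -> t = 'index'
result = t.upper()  # -> result = 'INDEX'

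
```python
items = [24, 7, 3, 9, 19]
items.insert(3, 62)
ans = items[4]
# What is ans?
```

Answer: 9

Derivation:
Trace (tracking ans):
items = [24, 7, 3, 9, 19]  # -> items = [24, 7, 3, 9, 19]
items.insert(3, 62)  # -> items = [24, 7, 3, 62, 9, 19]
ans = items[4]  # -> ans = 9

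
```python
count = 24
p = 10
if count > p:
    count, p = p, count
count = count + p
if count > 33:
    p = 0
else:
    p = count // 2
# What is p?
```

Answer: 0

Derivation:
Trace (tracking p):
count = 24  # -> count = 24
p = 10  # -> p = 10
if count > p:  # condition is True
    count, p = (p, count)  # -> count = 10, p = 24
count = count + p  # -> count = 34
if count > 33:  # condition is True
    p = 0  # -> p = 0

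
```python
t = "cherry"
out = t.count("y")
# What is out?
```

Trace (tracking out):
t = 'cherry'  # -> t = 'cherry'
out = t.count('y')  # -> out = 1

Answer: 1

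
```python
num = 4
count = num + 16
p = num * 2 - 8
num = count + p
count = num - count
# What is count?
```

Trace (tracking count):
num = 4  # -> num = 4
count = num + 16  # -> count = 20
p = num * 2 - 8  # -> p = 0
num = count + p  # -> num = 20
count = num - count  # -> count = 0

Answer: 0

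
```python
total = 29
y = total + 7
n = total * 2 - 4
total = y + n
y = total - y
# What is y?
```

Trace (tracking y):
total = 29  # -> total = 29
y = total + 7  # -> y = 36
n = total * 2 - 4  # -> n = 54
total = y + n  # -> total = 90
y = total - y  # -> y = 54

Answer: 54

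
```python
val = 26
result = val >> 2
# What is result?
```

Answer: 6

Derivation:
Trace (tracking result):
val = 26  # -> val = 26
result = val >> 2  # -> result = 6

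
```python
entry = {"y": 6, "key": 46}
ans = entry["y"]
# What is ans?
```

Answer: 6

Derivation:
Trace (tracking ans):
entry = {'y': 6, 'key': 46}  # -> entry = {'y': 6, 'key': 46}
ans = entry['y']  # -> ans = 6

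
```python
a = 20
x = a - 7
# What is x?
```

Answer: 13

Derivation:
Trace (tracking x):
a = 20  # -> a = 20
x = a - 7  # -> x = 13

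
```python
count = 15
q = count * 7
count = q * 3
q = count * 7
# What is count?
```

Trace (tracking count):
count = 15  # -> count = 15
q = count * 7  # -> q = 105
count = q * 3  # -> count = 315
q = count * 7  # -> q = 2205

Answer: 315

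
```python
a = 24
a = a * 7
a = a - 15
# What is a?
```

Answer: 153

Derivation:
Trace (tracking a):
a = 24  # -> a = 24
a = a * 7  # -> a = 168
a = a - 15  # -> a = 153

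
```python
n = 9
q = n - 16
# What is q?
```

Trace (tracking q):
n = 9  # -> n = 9
q = n - 16  # -> q = -7

Answer: -7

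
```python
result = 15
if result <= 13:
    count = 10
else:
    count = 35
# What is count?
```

Trace (tracking count):
result = 15  # -> result = 15
if result <= 13:  # condition is False
else:
    count = 35  # -> count = 35

Answer: 35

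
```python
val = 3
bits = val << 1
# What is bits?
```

Trace (tracking bits):
val = 3  # -> val = 3
bits = val << 1  # -> bits = 6

Answer: 6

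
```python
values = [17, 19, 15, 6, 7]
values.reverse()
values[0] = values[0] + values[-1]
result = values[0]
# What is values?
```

Answer: [24, 6, 15, 19, 17]

Derivation:
Trace (tracking values):
values = [17, 19, 15, 6, 7]  # -> values = [17, 19, 15, 6, 7]
values.reverse()  # -> values = [7, 6, 15, 19, 17]
values[0] = values[0] + values[-1]  # -> values = [24, 6, 15, 19, 17]
result = values[0]  # -> result = 24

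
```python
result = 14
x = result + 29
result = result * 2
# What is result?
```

Trace (tracking result):
result = 14  # -> result = 14
x = result + 29  # -> x = 43
result = result * 2  # -> result = 28

Answer: 28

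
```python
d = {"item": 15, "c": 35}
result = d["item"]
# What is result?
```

Answer: 15

Derivation:
Trace (tracking result):
d = {'item': 15, 'c': 35}  # -> d = {'item': 15, 'c': 35}
result = d['item']  # -> result = 15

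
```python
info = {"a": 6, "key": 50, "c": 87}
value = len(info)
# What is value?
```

Trace (tracking value):
info = {'a': 6, 'key': 50, 'c': 87}  # -> info = {'a': 6, 'key': 50, 'c': 87}
value = len(info)  # -> value = 3

Answer: 3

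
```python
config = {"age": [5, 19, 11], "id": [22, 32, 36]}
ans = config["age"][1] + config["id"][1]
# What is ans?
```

Answer: 51

Derivation:
Trace (tracking ans):
config = {'age': [5, 19, 11], 'id': [22, 32, 36]}  # -> config = {'age': [5, 19, 11], 'id': [22, 32, 36]}
ans = config['age'][1] + config['id'][1]  # -> ans = 51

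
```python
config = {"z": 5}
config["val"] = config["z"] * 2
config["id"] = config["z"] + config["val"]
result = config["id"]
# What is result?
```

Answer: 15

Derivation:
Trace (tracking result):
config = {'z': 5}  # -> config = {'z': 5}
config['val'] = config['z'] * 2  # -> config = {'z': 5, 'val': 10}
config['id'] = config['z'] + config['val']  # -> config = {'z': 5, 'val': 10, 'id': 15}
result = config['id']  # -> result = 15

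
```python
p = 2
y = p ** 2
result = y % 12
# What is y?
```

Answer: 4

Derivation:
Trace (tracking y):
p = 2  # -> p = 2
y = p ** 2  # -> y = 4
result = y % 12  # -> result = 4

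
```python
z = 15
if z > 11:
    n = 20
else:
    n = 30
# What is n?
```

Answer: 20

Derivation:
Trace (tracking n):
z = 15  # -> z = 15
if z > 11:  # condition is True
    n = 20  # -> n = 20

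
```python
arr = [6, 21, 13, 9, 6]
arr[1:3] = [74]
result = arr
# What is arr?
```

Trace (tracking arr):
arr = [6, 21, 13, 9, 6]  # -> arr = [6, 21, 13, 9, 6]
arr[1:3] = [74]  # -> arr = [6, 74, 9, 6]
result = arr  # -> result = [6, 74, 9, 6]

Answer: [6, 74, 9, 6]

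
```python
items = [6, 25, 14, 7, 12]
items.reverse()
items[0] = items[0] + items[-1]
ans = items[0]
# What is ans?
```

Trace (tracking ans):
items = [6, 25, 14, 7, 12]  # -> items = [6, 25, 14, 7, 12]
items.reverse()  # -> items = [12, 7, 14, 25, 6]
items[0] = items[0] + items[-1]  # -> items = [18, 7, 14, 25, 6]
ans = items[0]  # -> ans = 18

Answer: 18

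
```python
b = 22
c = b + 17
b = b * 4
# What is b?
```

Trace (tracking b):
b = 22  # -> b = 22
c = b + 17  # -> c = 39
b = b * 4  # -> b = 88

Answer: 88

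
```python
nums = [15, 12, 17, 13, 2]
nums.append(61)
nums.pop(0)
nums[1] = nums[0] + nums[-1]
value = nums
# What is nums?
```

Trace (tracking nums):
nums = [15, 12, 17, 13, 2]  # -> nums = [15, 12, 17, 13, 2]
nums.append(61)  # -> nums = [15, 12, 17, 13, 2, 61]
nums.pop(0)  # -> nums = [12, 17, 13, 2, 61]
nums[1] = nums[0] + nums[-1]  # -> nums = [12, 73, 13, 2, 61]
value = nums  # -> value = [12, 73, 13, 2, 61]

Answer: [12, 73, 13, 2, 61]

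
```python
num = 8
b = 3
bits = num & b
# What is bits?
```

Trace (tracking bits):
num = 8  # -> num = 8
b = 3  # -> b = 3
bits = num & b  # -> bits = 0

Answer: 0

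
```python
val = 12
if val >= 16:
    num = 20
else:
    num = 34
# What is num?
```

Answer: 34

Derivation:
Trace (tracking num):
val = 12  # -> val = 12
if val >= 16:  # condition is False
else:
    num = 34  # -> num = 34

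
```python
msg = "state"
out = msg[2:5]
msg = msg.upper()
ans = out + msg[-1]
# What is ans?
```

Answer: 'ateE'

Derivation:
Trace (tracking ans):
msg = 'state'  # -> msg = 'state'
out = msg[2:5]  # -> out = 'ate'
msg = msg.upper()  # -> msg = 'STATE'
ans = out + msg[-1]  # -> ans = 'ateE'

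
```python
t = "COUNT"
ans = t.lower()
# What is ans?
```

Trace (tracking ans):
t = 'COUNT'  # -> t = 'COUNT'
ans = t.lower()  # -> ans = 'count'

Answer: 'count'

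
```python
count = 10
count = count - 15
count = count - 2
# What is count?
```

Trace (tracking count):
count = 10  # -> count = 10
count = count - 15  # -> count = -5
count = count - 2  # -> count = -7

Answer: -7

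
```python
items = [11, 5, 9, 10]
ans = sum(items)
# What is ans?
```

Answer: 35

Derivation:
Trace (tracking ans):
items = [11, 5, 9, 10]  # -> items = [11, 5, 9, 10]
ans = sum(items)  # -> ans = 35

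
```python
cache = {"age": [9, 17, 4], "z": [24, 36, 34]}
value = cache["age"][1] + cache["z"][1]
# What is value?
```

Answer: 53

Derivation:
Trace (tracking value):
cache = {'age': [9, 17, 4], 'z': [24, 36, 34]}  # -> cache = {'age': [9, 17, 4], 'z': [24, 36, 34]}
value = cache['age'][1] + cache['z'][1]  # -> value = 53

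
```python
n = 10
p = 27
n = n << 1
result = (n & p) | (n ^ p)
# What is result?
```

Trace (tracking result):
n = 10  # -> n = 10
p = 27  # -> p = 27
n = n << 1  # -> n = 20
result = n & p | n ^ p  # -> result = 31

Answer: 31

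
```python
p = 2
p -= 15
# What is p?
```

Trace (tracking p):
p = 2  # -> p = 2
p -= 15  # -> p = -13

Answer: -13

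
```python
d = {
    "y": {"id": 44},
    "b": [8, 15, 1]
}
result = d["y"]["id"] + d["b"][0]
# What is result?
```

Trace (tracking result):
d = {'y': {'id': 44}, 'b': [8, 15, 1]}  # -> d = {'y': {'id': 44}, 'b': [8, 15, 1]}
result = d['y']['id'] + d['b'][0]  # -> result = 52

Answer: 52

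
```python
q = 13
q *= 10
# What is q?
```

Trace (tracking q):
q = 13  # -> q = 13
q *= 10  # -> q = 130

Answer: 130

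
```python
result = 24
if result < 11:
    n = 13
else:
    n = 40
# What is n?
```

Answer: 40

Derivation:
Trace (tracking n):
result = 24  # -> result = 24
if result < 11:  # condition is False
else:
    n = 40  # -> n = 40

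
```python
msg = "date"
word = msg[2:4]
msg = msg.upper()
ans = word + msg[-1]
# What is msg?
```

Answer: 'DATE'

Derivation:
Trace (tracking msg):
msg = 'date'  # -> msg = 'date'
word = msg[2:4]  # -> word = 'te'
msg = msg.upper()  # -> msg = 'DATE'
ans = word + msg[-1]  # -> ans = 'teE'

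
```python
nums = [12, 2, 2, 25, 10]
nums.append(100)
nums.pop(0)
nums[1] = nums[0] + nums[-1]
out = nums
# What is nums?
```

Answer: [2, 102, 25, 10, 100]

Derivation:
Trace (tracking nums):
nums = [12, 2, 2, 25, 10]  # -> nums = [12, 2, 2, 25, 10]
nums.append(100)  # -> nums = [12, 2, 2, 25, 10, 100]
nums.pop(0)  # -> nums = [2, 2, 25, 10, 100]
nums[1] = nums[0] + nums[-1]  # -> nums = [2, 102, 25, 10, 100]
out = nums  # -> out = [2, 102, 25, 10, 100]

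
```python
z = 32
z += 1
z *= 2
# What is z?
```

Answer: 66

Derivation:
Trace (tracking z):
z = 32  # -> z = 32
z += 1  # -> z = 33
z *= 2  # -> z = 66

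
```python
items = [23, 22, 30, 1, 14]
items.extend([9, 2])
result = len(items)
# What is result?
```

Trace (tracking result):
items = [23, 22, 30, 1, 14]  # -> items = [23, 22, 30, 1, 14]
items.extend([9, 2])  # -> items = [23, 22, 30, 1, 14, 9, 2]
result = len(items)  # -> result = 7

Answer: 7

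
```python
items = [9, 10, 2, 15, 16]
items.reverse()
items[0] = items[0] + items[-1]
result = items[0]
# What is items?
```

Answer: [25, 15, 2, 10, 9]

Derivation:
Trace (tracking items):
items = [9, 10, 2, 15, 16]  # -> items = [9, 10, 2, 15, 16]
items.reverse()  # -> items = [16, 15, 2, 10, 9]
items[0] = items[0] + items[-1]  # -> items = [25, 15, 2, 10, 9]
result = items[0]  # -> result = 25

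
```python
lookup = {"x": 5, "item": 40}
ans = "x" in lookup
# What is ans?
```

Answer: True

Derivation:
Trace (tracking ans):
lookup = {'x': 5, 'item': 40}  # -> lookup = {'x': 5, 'item': 40}
ans = 'x' in lookup  # -> ans = True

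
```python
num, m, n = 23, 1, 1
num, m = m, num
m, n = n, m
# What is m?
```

Answer: 1

Derivation:
Trace (tracking m):
num, m, n = (23, 1, 1)  # -> num = 23, m = 1, n = 1
num, m = (m, num)  # -> num = 1, m = 23
m, n = (n, m)  # -> m = 1, n = 23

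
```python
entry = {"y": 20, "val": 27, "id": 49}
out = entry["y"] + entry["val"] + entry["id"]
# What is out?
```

Trace (tracking out):
entry = {'y': 20, 'val': 27, 'id': 49}  # -> entry = {'y': 20, 'val': 27, 'id': 49}
out = entry['y'] + entry['val'] + entry['id']  # -> out = 96

Answer: 96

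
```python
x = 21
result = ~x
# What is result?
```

Trace (tracking result):
x = 21  # -> x = 21
result = ~x  # -> result = -22

Answer: -22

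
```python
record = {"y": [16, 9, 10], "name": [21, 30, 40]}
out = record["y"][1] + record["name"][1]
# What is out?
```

Trace (tracking out):
record = {'y': [16, 9, 10], 'name': [21, 30, 40]}  # -> record = {'y': [16, 9, 10], 'name': [21, 30, 40]}
out = record['y'][1] + record['name'][1]  # -> out = 39

Answer: 39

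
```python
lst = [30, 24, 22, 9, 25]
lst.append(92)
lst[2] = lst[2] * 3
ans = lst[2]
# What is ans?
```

Trace (tracking ans):
lst = [30, 24, 22, 9, 25]  # -> lst = [30, 24, 22, 9, 25]
lst.append(92)  # -> lst = [30, 24, 22, 9, 25, 92]
lst[2] = lst[2] * 3  # -> lst = [30, 24, 66, 9, 25, 92]
ans = lst[2]  # -> ans = 66

Answer: 66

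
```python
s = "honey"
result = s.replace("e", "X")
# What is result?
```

Answer: 'honXy'

Derivation:
Trace (tracking result):
s = 'honey'  # -> s = 'honey'
result = s.replace('e', 'X')  # -> result = 'honXy'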